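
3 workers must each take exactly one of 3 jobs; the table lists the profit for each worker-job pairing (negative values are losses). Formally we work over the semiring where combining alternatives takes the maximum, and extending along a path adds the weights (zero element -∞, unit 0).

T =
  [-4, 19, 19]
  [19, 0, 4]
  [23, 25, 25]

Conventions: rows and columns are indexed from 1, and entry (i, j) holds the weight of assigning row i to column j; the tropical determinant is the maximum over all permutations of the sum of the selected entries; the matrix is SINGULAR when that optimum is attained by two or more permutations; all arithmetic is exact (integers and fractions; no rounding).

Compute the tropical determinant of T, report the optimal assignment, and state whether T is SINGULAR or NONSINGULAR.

σ = (1, 2, 3): (-4) + 0 + 25 = 21
σ = (1, 3, 2): (-4) + 4 + 25 = 25
σ = (2, 1, 3): 19 + 19 + 25 = 63
σ = (2, 3, 1): 19 + 4 + 23 = 46
σ = (3, 1, 2): 19 + 19 + 25 = 63
σ = (3, 2, 1): 19 + 0 + 23 = 42
Optimal value attained by: σ = (2, 1, 3).
Answer: det⊕(T) = 63; verdict: SINGULAR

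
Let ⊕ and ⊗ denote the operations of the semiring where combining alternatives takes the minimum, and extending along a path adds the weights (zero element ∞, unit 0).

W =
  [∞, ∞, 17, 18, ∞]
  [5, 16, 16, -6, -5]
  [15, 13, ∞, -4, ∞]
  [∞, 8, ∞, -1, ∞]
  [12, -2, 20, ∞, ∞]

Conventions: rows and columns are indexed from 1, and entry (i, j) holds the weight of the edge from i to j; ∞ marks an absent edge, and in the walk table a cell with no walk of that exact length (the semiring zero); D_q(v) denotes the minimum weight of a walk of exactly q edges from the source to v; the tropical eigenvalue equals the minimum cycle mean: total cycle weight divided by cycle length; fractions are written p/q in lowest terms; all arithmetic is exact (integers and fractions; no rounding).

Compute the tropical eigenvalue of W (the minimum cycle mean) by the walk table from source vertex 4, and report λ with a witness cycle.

q=0: [∞, ∞, ∞, 0, ∞]
q=1: [∞, 8, ∞, -1, ∞]
q=2: [13, 7, 24, -2, 3]
q=3: [12, 1, 23, -3, 2]
q=4: [6, 0, 17, -5, -4]
q=5: [5, -6, 16, -6, -5]
Optimal cycle mean attained by: cycle 2->5->2, total (-5) + (-2), length 2.
Answer: λ = -7/2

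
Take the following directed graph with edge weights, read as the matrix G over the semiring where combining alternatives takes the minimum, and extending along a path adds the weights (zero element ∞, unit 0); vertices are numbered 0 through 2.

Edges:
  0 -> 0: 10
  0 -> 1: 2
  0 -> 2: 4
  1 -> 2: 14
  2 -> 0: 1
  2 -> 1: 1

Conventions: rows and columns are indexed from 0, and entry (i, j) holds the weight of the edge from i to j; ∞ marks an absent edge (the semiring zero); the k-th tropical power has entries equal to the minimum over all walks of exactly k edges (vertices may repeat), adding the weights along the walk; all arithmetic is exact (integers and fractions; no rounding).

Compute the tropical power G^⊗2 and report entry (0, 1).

G^⊗2:
  [5, 5, 14]
  [15, 15, ∞]
  [11, 3, 5]
Key observation: the optimum is the walk 0->2->1, with weight 4 + 1 = 5.
Optimal value attained by: walk 0->2->1.
Answer: (G^⊗2)[0][1] = 5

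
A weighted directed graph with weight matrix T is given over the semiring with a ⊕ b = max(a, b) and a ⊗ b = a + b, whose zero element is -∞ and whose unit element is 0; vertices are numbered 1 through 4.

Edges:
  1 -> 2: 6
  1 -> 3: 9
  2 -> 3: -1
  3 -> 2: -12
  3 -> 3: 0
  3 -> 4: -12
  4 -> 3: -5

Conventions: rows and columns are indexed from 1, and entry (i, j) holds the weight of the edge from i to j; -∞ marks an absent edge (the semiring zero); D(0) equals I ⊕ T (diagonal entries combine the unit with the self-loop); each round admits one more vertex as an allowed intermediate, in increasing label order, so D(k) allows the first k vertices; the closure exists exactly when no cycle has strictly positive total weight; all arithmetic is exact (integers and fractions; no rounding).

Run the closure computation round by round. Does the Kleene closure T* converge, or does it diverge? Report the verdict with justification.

D(0):
  [0, 6, 9, -∞]
  [-∞, 0, -1, -∞]
  [-∞, -12, 0, -12]
  [-∞, -∞, -5, 0]
D(1):
  [0, 6, 9, -∞]
  [-∞, 0, -1, -∞]
  [-∞, -12, 0, -12]
  [-∞, -∞, -5, 0]
D(2):
  [0, 6, 9, -∞]
  [-∞, 0, -1, -∞]
  [-∞, -12, 0, -12]
  [-∞, -∞, -5, 0]
D(3):
  [0, 6, 9, -3]
  [-∞, 0, -1, -13]
  [-∞, -12, 0, -12]
  [-∞, -17, -5, 0]
D(4):
  [0, 6, 9, -3]
  [-∞, 0, -1, -13]
  [-∞, -12, 0, -12]
  [-∞, -17, -5, 0]
Key observation: every diagonal entry stays at the unit through all rounds, so no improving cycle exists.
Answer: CONVERGES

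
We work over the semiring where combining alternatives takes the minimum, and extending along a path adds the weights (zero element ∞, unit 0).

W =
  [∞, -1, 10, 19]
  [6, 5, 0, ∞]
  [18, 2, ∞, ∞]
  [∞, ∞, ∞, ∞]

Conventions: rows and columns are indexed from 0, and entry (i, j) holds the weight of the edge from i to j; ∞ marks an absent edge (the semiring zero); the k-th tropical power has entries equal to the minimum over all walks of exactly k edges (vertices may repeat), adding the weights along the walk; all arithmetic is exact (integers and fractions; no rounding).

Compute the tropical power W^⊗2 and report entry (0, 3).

W^⊗2:
  [5, 4, -1, ∞]
  [11, 2, 5, 25]
  [8, 7, 2, 37]
  [∞, ∞, ∞, ∞]
Key observation: no walk of exactly 2 edges connects these vertices, so the entry is the semiring zero.
Answer: (W^⊗2)[0][3] = ∞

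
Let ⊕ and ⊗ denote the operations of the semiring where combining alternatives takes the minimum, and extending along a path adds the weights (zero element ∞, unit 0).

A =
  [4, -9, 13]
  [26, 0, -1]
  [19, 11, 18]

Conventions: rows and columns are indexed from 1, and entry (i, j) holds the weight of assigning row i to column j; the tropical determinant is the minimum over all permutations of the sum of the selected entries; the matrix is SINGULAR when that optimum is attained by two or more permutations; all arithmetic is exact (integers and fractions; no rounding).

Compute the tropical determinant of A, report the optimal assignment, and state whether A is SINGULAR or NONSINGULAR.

σ = (1, 2, 3): 4 + 0 + 18 = 22
σ = (1, 3, 2): 4 + (-1) + 11 = 14
σ = (2, 1, 3): (-9) + 26 + 18 = 35
σ = (2, 3, 1): (-9) + (-1) + 19 = 9
σ = (3, 1, 2): 13 + 26 + 11 = 50
σ = (3, 2, 1): 13 + 0 + 19 = 32
Optimal value attained by: σ = (2, 3, 1).
Answer: det⊕(A) = 9; verdict: NONSINGULAR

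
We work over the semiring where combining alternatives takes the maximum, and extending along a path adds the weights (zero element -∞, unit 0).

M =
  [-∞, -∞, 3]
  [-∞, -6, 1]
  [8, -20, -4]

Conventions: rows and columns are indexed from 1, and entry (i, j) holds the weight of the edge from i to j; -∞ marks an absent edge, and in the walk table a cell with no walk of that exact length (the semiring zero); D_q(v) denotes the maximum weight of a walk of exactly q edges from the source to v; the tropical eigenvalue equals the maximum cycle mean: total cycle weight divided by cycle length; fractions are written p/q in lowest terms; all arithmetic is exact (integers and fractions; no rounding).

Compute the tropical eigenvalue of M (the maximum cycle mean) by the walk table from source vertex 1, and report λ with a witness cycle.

q=0: [0, -∞, -∞]
q=1: [-∞, -∞, 3]
q=2: [11, -17, -1]
q=3: [7, -21, 14]
Optimal cycle mean attained by: cycle 1->3->1, total 3 + 8, length 2.
Answer: λ = 11/2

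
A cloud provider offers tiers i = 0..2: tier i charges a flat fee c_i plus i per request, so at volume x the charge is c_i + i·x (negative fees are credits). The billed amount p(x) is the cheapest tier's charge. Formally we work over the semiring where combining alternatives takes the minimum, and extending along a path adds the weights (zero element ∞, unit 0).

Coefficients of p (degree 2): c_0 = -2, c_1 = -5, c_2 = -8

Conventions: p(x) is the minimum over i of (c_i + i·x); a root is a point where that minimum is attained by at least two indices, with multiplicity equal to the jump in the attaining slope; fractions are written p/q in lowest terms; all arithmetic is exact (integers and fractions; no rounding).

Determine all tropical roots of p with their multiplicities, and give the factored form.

hull edge (i=0, c=-2) to (i=2, c=-8): slope -3, span 2
Factored form: p(x) = -8 ⊗ (x ⊕ 3) ⊗ (x ⊕ 3)
Answer: roots = 3 (mult 2)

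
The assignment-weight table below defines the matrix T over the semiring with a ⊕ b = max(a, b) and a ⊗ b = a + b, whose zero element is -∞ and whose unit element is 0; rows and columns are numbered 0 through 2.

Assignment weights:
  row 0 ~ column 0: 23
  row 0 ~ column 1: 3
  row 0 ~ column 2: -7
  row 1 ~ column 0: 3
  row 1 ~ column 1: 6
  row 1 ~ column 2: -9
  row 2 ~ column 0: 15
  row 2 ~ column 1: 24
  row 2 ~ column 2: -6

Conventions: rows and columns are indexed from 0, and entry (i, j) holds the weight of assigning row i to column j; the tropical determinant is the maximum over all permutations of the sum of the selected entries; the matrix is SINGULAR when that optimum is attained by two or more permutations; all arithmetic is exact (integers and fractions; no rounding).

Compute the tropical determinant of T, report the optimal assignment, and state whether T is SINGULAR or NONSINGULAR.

σ = (0, 1, 2): 23 + 6 + (-6) = 23
σ = (0, 2, 1): 23 + (-9) + 24 = 38
σ = (1, 0, 2): 3 + 3 + (-6) = 0
σ = (1, 2, 0): 3 + (-9) + 15 = 9
σ = (2, 0, 1): (-7) + 3 + 24 = 20
σ = (2, 1, 0): (-7) + 6 + 15 = 14
Optimal value attained by: σ = (0, 2, 1).
Answer: det⊕(T) = 38; verdict: NONSINGULAR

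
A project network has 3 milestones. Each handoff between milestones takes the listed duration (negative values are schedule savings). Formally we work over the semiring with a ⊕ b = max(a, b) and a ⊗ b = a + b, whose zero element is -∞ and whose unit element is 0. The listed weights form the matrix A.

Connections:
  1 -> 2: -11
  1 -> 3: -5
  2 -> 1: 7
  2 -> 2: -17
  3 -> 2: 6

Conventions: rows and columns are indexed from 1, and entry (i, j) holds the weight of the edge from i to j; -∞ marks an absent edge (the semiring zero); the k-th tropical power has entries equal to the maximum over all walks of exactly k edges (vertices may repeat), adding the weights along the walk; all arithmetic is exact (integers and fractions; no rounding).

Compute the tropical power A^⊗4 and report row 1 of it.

A^⊗2:
  [-4, 1, -∞]
  [-10, -4, 2]
  [13, -11, -∞]
A^⊗3:
  [8, -15, -9]
  [3, 8, -15]
  [-4, 2, 8]
A^⊗4:
  [-8, -3, 3]
  [15, -8, -2]
  [9, 14, -9]
Answer: row 1 of A^⊗4 = [-8, -3, 3]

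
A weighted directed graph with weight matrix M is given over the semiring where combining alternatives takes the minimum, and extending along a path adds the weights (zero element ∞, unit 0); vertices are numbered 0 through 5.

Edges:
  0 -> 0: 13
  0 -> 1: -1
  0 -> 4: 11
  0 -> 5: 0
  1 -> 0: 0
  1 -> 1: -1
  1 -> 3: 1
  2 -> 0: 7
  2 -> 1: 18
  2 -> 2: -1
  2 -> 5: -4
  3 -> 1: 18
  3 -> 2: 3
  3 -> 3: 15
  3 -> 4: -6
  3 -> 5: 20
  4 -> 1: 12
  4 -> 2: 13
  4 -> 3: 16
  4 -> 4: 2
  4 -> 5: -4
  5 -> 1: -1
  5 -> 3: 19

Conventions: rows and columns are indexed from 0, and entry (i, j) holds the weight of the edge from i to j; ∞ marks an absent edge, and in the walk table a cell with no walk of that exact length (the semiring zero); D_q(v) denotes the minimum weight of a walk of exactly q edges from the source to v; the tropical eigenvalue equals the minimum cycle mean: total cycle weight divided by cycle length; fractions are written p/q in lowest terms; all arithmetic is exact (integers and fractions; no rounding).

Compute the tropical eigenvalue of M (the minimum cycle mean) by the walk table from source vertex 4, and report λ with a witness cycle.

q=0: [∞, ∞, ∞, ∞, 0, ∞]
q=1: [∞, 12, 13, 16, 2, -4]
q=2: [12, -5, 12, 13, 4, -2]
q=3: [-5, -6, 11, -4, 6, 0]
q=4: [-6, -7, -1, -5, -10, -5]
q=5: [-7, -8, -2, -6, -11, -14]
q=6: [-8, -15, -3, -7, -12, -15]
Optimal cycle mean attained by: cycle 1->3->4->5->1, total 1 + (-6) + (-4) + (-1), length 4.
Answer: λ = -5/2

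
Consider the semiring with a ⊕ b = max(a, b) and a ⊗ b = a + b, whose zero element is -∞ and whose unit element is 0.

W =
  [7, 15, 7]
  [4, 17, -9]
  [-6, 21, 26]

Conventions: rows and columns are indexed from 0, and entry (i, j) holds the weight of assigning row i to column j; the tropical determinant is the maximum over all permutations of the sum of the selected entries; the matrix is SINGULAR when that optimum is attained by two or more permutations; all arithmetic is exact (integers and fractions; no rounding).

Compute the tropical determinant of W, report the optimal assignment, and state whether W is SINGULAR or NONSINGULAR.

σ = (0, 1, 2): 7 + 17 + 26 = 50
σ = (0, 2, 1): 7 + (-9) + 21 = 19
σ = (1, 0, 2): 15 + 4 + 26 = 45
σ = (1, 2, 0): 15 + (-9) + (-6) = 0
σ = (2, 0, 1): 7 + 4 + 21 = 32
σ = (2, 1, 0): 7 + 17 + (-6) = 18
Optimal value attained by: σ = (0, 1, 2).
Answer: det⊕(W) = 50; verdict: NONSINGULAR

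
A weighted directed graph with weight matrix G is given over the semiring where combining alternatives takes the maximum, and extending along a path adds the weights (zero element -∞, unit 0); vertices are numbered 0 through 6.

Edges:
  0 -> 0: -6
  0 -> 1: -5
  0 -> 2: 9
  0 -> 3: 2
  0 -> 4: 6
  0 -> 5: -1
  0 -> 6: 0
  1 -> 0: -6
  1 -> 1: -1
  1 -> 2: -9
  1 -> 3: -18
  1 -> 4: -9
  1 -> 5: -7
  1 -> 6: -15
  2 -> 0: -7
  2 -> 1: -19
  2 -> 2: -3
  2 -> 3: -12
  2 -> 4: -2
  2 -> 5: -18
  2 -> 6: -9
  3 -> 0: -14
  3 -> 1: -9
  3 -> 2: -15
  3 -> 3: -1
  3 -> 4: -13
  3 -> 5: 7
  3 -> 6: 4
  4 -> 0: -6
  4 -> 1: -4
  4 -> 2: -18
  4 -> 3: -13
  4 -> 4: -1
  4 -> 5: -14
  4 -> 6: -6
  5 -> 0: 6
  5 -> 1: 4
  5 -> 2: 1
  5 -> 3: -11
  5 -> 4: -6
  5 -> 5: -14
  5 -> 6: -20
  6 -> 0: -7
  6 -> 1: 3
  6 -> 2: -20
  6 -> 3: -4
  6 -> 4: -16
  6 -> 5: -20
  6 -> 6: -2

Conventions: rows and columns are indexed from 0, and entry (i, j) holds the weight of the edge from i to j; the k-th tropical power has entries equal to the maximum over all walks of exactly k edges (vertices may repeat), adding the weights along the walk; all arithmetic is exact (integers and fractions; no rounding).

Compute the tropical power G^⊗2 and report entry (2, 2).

G^⊗2:
  [5, 3, 6, 1, 7, 9, 6]
  [-1, -2, 3, -4, 0, -7, -6]
  [-8, -6, 2, -5, -1, -5, -7]
  [13, 11, 8, 0, 1, 6, 3]
  [-7, -3, 3, -4, 0, -6, -6]
  [0, 3, 15, 8, 12, 5, 6]
  [-3, 2, 2, -5, -1, 3, 0]
Key observation: the optimum is the walk 2->0->2, with weight (-7) + 9 = 2.
Optimal value attained by: walk 2->0->2.
Answer: (G^⊗2)[2][2] = 2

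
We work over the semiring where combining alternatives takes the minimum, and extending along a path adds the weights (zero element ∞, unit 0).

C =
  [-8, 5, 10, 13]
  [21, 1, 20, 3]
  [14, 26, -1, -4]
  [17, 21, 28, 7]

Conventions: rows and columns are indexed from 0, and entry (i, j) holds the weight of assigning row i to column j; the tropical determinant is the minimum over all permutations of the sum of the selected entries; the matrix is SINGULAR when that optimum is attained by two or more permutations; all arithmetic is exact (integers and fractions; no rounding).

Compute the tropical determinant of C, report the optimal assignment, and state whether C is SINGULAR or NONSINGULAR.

σ = (0, 1, 2, 3): (-8) + 1 + (-1) + 7 = -1
σ = (0, 1, 3, 2): (-8) + 1 + (-4) + 28 = 17
σ = (0, 2, 1, 3): (-8) + 20 + 26 + 7 = 45
σ = (0, 2, 3, 1): (-8) + 20 + (-4) + 21 = 29
σ = (0, 3, 1, 2): (-8) + 3 + 26 + 28 = 49
σ = (0, 3, 2, 1): (-8) + 3 + (-1) + 21 = 15
σ = (1, 0, 2, 3): 5 + 21 + (-1) + 7 = 32
σ = (1, 0, 3, 2): 5 + 21 + (-4) + 28 = 50
σ = (1, 2, 0, 3): 5 + 20 + 14 + 7 = 46
σ = (1, 2, 3, 0): 5 + 20 + (-4) + 17 = 38
σ = (1, 3, 0, 2): 5 + 3 + 14 + 28 = 50
σ = (1, 3, 2, 0): 5 + 3 + (-1) + 17 = 24
σ = (2, 0, 1, 3): 10 + 21 + 26 + 7 = 64
σ = (2, 0, 3, 1): 10 + 21 + (-4) + 21 = 48
σ = (2, 1, 0, 3): 10 + 1 + 14 + 7 = 32
σ = (2, 1, 3, 0): 10 + 1 + (-4) + 17 = 24
σ = (2, 3, 0, 1): 10 + 3 + 14 + 21 = 48
σ = (2, 3, 1, 0): 10 + 3 + 26 + 17 = 56
σ = (3, 0, 1, 2): 13 + 21 + 26 + 28 = 88
σ = (3, 0, 2, 1): 13 + 21 + (-1) + 21 = 54
σ = (3, 1, 0, 2): 13 + 1 + 14 + 28 = 56
σ = (3, 1, 2, 0): 13 + 1 + (-1) + 17 = 30
σ = (3, 2, 0, 1): 13 + 20 + 14 + 21 = 68
σ = (3, 2, 1, 0): 13 + 20 + 26 + 17 = 76
Optimal value attained by: σ = (0, 1, 2, 3).
Answer: det⊕(C) = -1; verdict: NONSINGULAR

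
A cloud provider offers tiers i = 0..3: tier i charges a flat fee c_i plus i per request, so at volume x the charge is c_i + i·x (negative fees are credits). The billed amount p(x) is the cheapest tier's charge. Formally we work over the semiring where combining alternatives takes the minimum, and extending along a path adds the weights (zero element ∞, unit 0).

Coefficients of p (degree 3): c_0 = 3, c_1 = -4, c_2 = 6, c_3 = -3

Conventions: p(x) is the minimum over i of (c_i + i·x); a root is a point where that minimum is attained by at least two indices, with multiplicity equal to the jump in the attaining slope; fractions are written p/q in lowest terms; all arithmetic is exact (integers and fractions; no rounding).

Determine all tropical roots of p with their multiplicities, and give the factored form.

hull edge (i=0, c=3) to (i=1, c=-4): slope -7, span 1
hull edge (i=1, c=-4) to (i=3, c=-3): slope 1/2, span 2
Factored form: p(x) = -3 ⊗ (x ⊕ (-1/2)) ⊗ (x ⊕ (-1/2)) ⊗ (x ⊕ 7)
Answer: roots = -1/2 (mult 2), 7 (mult 1)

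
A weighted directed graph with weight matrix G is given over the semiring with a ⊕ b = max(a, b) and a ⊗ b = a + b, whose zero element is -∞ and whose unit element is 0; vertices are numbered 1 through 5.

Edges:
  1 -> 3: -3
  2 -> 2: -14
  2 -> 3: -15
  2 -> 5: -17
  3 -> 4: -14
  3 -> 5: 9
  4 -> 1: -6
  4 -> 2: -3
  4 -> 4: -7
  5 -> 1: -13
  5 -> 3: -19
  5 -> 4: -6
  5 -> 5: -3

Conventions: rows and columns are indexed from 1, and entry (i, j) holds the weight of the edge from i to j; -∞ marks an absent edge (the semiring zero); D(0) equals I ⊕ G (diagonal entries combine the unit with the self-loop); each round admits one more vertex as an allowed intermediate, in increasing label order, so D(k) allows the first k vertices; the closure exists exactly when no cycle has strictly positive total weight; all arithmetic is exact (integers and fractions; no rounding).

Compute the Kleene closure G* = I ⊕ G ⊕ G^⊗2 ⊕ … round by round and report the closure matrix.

D(0):
  [0, -∞, -3, -∞, -∞]
  [-∞, 0, -15, -∞, -17]
  [-∞, -∞, 0, -14, 9]
  [-6, -3, -∞, 0, -∞]
  [-13, -∞, -19, -6, 0]
D(1):
  [0, -∞, -3, -∞, -∞]
  [-∞, 0, -15, -∞, -17]
  [-∞, -∞, 0, -14, 9]
  [-6, -3, -9, 0, -∞]
  [-13, -∞, -16, -6, 0]
D(2):
  [0, -∞, -3, -∞, -∞]
  [-∞, 0, -15, -∞, -17]
  [-∞, -∞, 0, -14, 9]
  [-6, -3, -9, 0, -20]
  [-13, -∞, -16, -6, 0]
D(3):
  [0, -∞, -3, -17, 6]
  [-∞, 0, -15, -29, -6]
  [-∞, -∞, 0, -14, 9]
  [-6, -3, -9, 0, 0]
  [-13, -∞, -16, -6, 0]
D(4):
  [0, -20, -3, -17, 6]
  [-35, 0, -15, -29, -6]
  [-20, -17, 0, -14, 9]
  [-6, -3, -9, 0, 0]
  [-12, -9, -15, -6, 0]
D(5):
  [0, -3, -3, 0, 6]
  [-18, 0, -15, -12, -6]
  [-3, 0, 0, 3, 9]
  [-6, -3, -9, 0, 0]
  [-12, -9, -15, -6, 0]
Answer: G* = [[0, -3, -3, 0, 6], [-18, 0, -15, -12, -6], [-3, 0, 0, 3, 9], [-6, -3, -9, 0, 0], [-12, -9, -15, -6, 0]]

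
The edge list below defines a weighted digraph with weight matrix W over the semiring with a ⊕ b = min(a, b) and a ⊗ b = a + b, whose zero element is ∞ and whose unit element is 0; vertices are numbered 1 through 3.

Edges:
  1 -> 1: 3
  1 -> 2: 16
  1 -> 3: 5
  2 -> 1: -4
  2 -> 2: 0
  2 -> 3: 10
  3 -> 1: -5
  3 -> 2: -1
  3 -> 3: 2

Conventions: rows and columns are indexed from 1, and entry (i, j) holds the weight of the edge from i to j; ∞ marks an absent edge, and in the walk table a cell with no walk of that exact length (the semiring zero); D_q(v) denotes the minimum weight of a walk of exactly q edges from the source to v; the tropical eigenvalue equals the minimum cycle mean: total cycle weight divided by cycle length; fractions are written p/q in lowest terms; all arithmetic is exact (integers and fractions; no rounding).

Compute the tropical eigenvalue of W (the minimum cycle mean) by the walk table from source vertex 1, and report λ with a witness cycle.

q=0: [0, ∞, ∞]
q=1: [3, 16, 5]
q=2: [0, 4, 7]
q=3: [0, 4, 5]
Optimal cycle mean attained by: cycle 1->3->1, total 5 + (-5), length 2.
Answer: λ = 0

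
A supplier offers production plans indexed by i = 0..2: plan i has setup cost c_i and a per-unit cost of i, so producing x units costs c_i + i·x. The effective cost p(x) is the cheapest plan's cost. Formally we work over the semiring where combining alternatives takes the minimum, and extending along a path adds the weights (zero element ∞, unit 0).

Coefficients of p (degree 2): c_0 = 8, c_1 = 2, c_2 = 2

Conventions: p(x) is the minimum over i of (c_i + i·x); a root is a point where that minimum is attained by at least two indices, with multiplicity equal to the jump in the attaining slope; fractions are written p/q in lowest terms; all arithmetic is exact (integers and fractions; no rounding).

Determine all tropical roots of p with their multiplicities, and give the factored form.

hull edge (i=0, c=8) to (i=1, c=2): slope -6, span 1
hull edge (i=1, c=2) to (i=2, c=2): slope 0, span 1
Factored form: p(x) = 2 ⊗ (x ⊕ 0) ⊗ (x ⊕ 6)
Answer: roots = 0 (mult 1), 6 (mult 1)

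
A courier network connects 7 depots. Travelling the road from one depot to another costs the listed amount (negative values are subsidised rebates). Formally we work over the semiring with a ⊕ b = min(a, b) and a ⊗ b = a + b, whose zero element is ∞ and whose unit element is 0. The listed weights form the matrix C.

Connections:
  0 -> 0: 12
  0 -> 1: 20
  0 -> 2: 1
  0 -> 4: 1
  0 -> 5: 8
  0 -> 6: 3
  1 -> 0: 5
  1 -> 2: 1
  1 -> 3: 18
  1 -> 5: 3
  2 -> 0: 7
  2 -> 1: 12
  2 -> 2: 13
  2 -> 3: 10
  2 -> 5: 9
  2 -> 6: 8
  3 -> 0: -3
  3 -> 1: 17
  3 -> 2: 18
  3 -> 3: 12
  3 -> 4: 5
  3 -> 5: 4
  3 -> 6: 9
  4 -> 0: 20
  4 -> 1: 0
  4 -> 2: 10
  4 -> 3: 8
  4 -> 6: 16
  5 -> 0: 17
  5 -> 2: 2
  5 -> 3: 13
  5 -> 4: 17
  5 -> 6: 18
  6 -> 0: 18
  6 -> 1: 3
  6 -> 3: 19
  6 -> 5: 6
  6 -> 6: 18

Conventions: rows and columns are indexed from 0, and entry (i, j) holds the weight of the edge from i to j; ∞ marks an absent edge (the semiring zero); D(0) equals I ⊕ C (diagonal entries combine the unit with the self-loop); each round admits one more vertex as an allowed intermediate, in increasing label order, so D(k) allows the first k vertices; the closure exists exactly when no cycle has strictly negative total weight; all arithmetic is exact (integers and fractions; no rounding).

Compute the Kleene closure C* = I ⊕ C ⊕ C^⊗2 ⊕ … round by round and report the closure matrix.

D(0):
  [0, 20, 1, ∞, 1, 8, 3]
  [5, 0, 1, 18, ∞, 3, ∞]
  [7, 12, 0, 10, ∞, 9, 8]
  [-3, 17, 18, 0, 5, 4, 9]
  [20, 0, 10, 8, 0, ∞, 16]
  [17, ∞, 2, 13, 17, 0, 18]
  [18, 3, ∞, 19, ∞, 6, 0]
D(1):
  [0, 20, 1, ∞, 1, 8, 3]
  [5, 0, 1, 18, 6, 3, 8]
  [7, 12, 0, 10, 8, 9, 8]
  [-3, 17, -2, 0, -2, 4, 0]
  [20, 0, 10, 8, 0, 28, 16]
  [17, 37, 2, 13, 17, 0, 18]
  [18, 3, 19, 19, 19, 6, 0]
D(2):
  [0, 20, 1, 38, 1, 8, 3]
  [5, 0, 1, 18, 6, 3, 8]
  [7, 12, 0, 10, 8, 9, 8]
  [-3, 17, -2, 0, -2, 4, 0]
  [5, 0, 1, 8, 0, 3, 8]
  [17, 37, 2, 13, 17, 0, 18]
  [8, 3, 4, 19, 9, 6, 0]
D(3):
  [0, 13, 1, 11, 1, 8, 3]
  [5, 0, 1, 11, 6, 3, 8]
  [7, 12, 0, 10, 8, 9, 8]
  [-3, 10, -2, 0, -2, 4, 0]
  [5, 0, 1, 8, 0, 3, 8]
  [9, 14, 2, 12, 10, 0, 10]
  [8, 3, 4, 14, 9, 6, 0]
D(4):
  [0, 13, 1, 11, 1, 8, 3]
  [5, 0, 1, 11, 6, 3, 8]
  [7, 12, 0, 10, 8, 9, 8]
  [-3, 10, -2, 0, -2, 4, 0]
  [5, 0, 1, 8, 0, 3, 8]
  [9, 14, 2, 12, 10, 0, 10]
  [8, 3, 4, 14, 9, 6, 0]
D(5):
  [0, 1, 1, 9, 1, 4, 3]
  [5, 0, 1, 11, 6, 3, 8]
  [7, 8, 0, 10, 8, 9, 8]
  [-3, -2, -2, 0, -2, 1, 0]
  [5, 0, 1, 8, 0, 3, 8]
  [9, 10, 2, 12, 10, 0, 10]
  [8, 3, 4, 14, 9, 6, 0]
D(6):
  [0, 1, 1, 9, 1, 4, 3]
  [5, 0, 1, 11, 6, 3, 8]
  [7, 8, 0, 10, 8, 9, 8]
  [-3, -2, -2, 0, -2, 1, 0]
  [5, 0, 1, 8, 0, 3, 8]
  [9, 10, 2, 12, 10, 0, 10]
  [8, 3, 4, 14, 9, 6, 0]
D(7):
  [0, 1, 1, 9, 1, 4, 3]
  [5, 0, 1, 11, 6, 3, 8]
  [7, 8, 0, 10, 8, 9, 8]
  [-3, -2, -2, 0, -2, 1, 0]
  [5, 0, 1, 8, 0, 3, 8]
  [9, 10, 2, 12, 10, 0, 10]
  [8, 3, 4, 14, 9, 6, 0]
Answer: C* = [[0, 1, 1, 9, 1, 4, 3], [5, 0, 1, 11, 6, 3, 8], [7, 8, 0, 10, 8, 9, 8], [-3, -2, -2, 0, -2, 1, 0], [5, 0, 1, 8, 0, 3, 8], [9, 10, 2, 12, 10, 0, 10], [8, 3, 4, 14, 9, 6, 0]]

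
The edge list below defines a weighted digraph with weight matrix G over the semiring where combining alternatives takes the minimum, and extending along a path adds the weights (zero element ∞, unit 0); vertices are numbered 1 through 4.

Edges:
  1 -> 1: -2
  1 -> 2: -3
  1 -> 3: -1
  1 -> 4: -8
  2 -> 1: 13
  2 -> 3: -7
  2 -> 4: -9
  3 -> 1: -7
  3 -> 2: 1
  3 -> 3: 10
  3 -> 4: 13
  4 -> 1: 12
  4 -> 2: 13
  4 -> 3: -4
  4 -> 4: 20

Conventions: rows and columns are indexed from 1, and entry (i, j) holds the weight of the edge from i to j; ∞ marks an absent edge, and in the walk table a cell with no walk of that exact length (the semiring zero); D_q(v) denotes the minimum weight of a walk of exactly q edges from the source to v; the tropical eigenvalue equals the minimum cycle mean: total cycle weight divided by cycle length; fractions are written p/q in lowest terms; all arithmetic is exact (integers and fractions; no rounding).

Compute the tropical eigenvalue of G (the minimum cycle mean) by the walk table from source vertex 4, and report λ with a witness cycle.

q=0: [∞, ∞, ∞, 0]
q=1: [12, 13, -4, 20]
q=2: [-11, -3, 6, 4]
q=3: [-13, -14, -12, -19]
q=4: [-19, -16, -23, -23]
Optimal cycle mean attained by: cycle 1->4->3->1, total (-8) + (-4) + (-7), length 3.
Answer: λ = -19/3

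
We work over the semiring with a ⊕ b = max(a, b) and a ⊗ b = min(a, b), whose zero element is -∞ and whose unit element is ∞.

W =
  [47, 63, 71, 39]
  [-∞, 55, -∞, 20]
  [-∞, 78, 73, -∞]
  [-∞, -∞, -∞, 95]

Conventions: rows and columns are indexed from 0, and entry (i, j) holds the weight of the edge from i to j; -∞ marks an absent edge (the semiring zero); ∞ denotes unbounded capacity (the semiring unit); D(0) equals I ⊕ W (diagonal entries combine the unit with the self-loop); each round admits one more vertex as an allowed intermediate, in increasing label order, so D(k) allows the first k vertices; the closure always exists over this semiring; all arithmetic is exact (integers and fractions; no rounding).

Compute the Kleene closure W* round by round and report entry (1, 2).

D(0):
  [∞, 63, 71, 39]
  [-∞, ∞, -∞, 20]
  [-∞, 78, ∞, -∞]
  [-∞, -∞, -∞, ∞]
D(1):
  [∞, 63, 71, 39]
  [-∞, ∞, -∞, 20]
  [-∞, 78, ∞, -∞]
  [-∞, -∞, -∞, ∞]
D(2):
  [∞, 63, 71, 39]
  [-∞, ∞, -∞, 20]
  [-∞, 78, ∞, 20]
  [-∞, -∞, -∞, ∞]
D(3):
  [∞, 71, 71, 39]
  [-∞, ∞, -∞, 20]
  [-∞, 78, ∞, 20]
  [-∞, -∞, -∞, ∞]
D(4):
  [∞, 71, 71, 39]
  [-∞, ∞, -∞, 20]
  [-∞, 78, ∞, 20]
  [-∞, -∞, -∞, ∞]
Answer: W*[1][2] = -∞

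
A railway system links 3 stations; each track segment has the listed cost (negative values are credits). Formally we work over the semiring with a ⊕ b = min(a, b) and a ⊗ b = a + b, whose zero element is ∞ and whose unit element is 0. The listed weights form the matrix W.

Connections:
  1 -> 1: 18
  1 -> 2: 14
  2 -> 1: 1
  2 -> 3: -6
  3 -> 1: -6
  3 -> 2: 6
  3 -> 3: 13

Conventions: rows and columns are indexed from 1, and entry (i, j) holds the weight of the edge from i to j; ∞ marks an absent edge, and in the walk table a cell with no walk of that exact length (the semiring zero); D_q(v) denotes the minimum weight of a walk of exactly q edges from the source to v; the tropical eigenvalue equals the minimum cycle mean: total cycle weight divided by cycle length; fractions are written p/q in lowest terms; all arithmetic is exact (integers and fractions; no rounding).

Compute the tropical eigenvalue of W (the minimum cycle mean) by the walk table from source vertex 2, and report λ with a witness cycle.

q=0: [∞, 0, ∞]
q=1: [1, ∞, -6]
q=2: [-12, 0, 7]
q=3: [1, 2, -6]
Optimal cycle mean attained by: cycle 2->3->2, total (-6) + 6, length 2.
Answer: λ = 0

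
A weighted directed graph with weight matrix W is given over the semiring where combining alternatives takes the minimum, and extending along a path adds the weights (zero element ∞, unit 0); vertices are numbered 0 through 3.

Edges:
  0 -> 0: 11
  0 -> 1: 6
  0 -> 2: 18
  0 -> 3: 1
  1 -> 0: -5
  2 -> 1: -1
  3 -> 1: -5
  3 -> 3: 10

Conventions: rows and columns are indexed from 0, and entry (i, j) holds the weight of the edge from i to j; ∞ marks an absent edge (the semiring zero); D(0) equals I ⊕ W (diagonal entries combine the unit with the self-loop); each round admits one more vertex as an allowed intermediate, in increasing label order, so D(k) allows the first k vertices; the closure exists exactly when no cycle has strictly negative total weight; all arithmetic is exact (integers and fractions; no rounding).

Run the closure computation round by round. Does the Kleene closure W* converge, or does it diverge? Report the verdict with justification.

D(0):
  [0, 6, 18, 1]
  [-5, 0, ∞, ∞]
  [∞, -1, 0, ∞]
  [∞, -5, ∞, 0]
D(1):
  [0, 6, 18, 1]
  [-5, 0, 13, -4]
  [∞, -1, 0, ∞]
  [∞, -5, ∞, 0]
Detection: at round 2, diagonal entry (3, 3) turns strictly negative.
Key observation: the cycle 3->1->0->3 has total weight (-5) + (-5) + 1, which is strictly negative.
Answer: DIVERGES — negative cycle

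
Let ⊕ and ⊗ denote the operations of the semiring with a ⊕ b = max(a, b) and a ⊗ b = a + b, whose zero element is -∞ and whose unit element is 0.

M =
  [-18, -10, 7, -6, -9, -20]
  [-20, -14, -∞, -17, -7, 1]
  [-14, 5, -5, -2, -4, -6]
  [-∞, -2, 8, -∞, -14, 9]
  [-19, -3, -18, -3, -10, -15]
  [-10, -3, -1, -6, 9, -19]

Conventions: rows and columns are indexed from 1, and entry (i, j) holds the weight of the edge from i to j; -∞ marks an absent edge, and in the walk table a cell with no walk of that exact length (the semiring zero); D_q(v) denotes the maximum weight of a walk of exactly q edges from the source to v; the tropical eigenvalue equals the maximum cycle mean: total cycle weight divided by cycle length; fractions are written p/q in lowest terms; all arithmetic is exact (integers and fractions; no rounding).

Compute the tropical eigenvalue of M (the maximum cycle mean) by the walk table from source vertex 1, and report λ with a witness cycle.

q=0: [0, -∞, -∞, -∞, -∞, -∞]
q=1: [-18, -10, 7, -6, -9, -20]
q=2: [-7, 12, 2, 5, 3, 3]
q=3: [-7, 7, 13, 0, 12, 14]
q=4: [4, 18, 13, 11, 23, 9]
q=5: [4, 20, 19, 20, 18, 20]
q=6: [10, 24, 28, 17, 29, 29]
Optimal cycle mean attained by: cycle 4->6->5->4, total 9 + 9 + (-3), length 3.
Answer: λ = 5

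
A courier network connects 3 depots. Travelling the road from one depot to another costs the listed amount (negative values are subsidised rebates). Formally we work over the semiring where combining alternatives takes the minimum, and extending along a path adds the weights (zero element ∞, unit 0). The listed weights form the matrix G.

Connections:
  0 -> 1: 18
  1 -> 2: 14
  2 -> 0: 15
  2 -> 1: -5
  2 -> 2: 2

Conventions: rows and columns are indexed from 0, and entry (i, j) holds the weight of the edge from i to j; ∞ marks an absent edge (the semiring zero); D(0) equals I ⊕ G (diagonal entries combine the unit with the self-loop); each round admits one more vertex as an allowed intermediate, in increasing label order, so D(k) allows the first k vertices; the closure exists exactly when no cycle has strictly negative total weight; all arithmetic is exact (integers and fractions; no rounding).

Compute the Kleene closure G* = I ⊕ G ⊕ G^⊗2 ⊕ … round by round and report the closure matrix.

D(0):
  [0, 18, ∞]
  [∞, 0, 14]
  [15, -5, 0]
D(1):
  [0, 18, ∞]
  [∞, 0, 14]
  [15, -5, 0]
D(2):
  [0, 18, 32]
  [∞, 0, 14]
  [15, -5, 0]
D(3):
  [0, 18, 32]
  [29, 0, 14]
  [15, -5, 0]
Answer: G* = [[0, 18, 32], [29, 0, 14], [15, -5, 0]]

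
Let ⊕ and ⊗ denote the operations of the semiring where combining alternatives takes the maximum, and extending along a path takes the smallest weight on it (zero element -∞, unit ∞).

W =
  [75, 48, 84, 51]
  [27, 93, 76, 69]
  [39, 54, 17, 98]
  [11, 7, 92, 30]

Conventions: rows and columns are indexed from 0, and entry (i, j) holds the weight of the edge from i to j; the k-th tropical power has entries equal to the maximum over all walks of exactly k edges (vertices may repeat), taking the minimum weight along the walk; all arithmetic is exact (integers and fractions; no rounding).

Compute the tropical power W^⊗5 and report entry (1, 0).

W^⊗2:
  [75, 54, 75, 84]
  [39, 93, 76, 76]
  [39, 54, 92, 54]
  [39, 54, 30, 92]
W^⊗3:
  [75, 54, 84, 75]
  [39, 93, 76, 76]
  [39, 54, 54, 92]
  [39, 54, 92, 54]
W^⊗4:
  [75, 54, 75, 84]
  [39, 93, 76, 76]
  [39, 54, 92, 54]
  [39, 54, 54, 92]
W^⊗5:
  [75, 54, 84, 75]
  [39, 93, 76, 76]
  [39, 54, 54, 92]
  [39, 54, 92, 54]
Key observation: the optimum is the walk 1->1->1->1->2->0, with weight 93 min 93 min 93 min 76 min 39 = 39.
Optimal value attained by: walk 1->1->1->1->2->0.
Answer: (W^⊗5)[1][0] = 39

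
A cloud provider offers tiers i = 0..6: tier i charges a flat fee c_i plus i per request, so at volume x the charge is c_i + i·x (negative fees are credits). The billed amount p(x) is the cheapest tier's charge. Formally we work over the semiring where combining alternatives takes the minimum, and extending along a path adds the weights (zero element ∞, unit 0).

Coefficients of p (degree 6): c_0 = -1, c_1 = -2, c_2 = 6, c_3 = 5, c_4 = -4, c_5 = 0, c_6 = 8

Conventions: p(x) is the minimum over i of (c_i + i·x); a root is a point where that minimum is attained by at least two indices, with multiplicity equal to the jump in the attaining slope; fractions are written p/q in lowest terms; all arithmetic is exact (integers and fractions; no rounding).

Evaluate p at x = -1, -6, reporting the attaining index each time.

p(-1) = min(-1+0·(-1)=-1, -2+1·(-1)=-3, 6+2·(-1)=4, 5+3·(-1)=2, -4+4·(-1)=-8, 0+5·(-1)=-5, 8+6·(-1)=2) = -8 (attained by i=4)
p(-6) = min(-1+0·(-6)=-1, -2+1·(-6)=-8, 6+2·(-6)=-6, 5+3·(-6)=-13, -4+4·(-6)=-28, 0+5·(-6)=-30, 8+6·(-6)=-28) = -30 (attained by i=5)
Answer: p(-1) = -8; p(-6) = -30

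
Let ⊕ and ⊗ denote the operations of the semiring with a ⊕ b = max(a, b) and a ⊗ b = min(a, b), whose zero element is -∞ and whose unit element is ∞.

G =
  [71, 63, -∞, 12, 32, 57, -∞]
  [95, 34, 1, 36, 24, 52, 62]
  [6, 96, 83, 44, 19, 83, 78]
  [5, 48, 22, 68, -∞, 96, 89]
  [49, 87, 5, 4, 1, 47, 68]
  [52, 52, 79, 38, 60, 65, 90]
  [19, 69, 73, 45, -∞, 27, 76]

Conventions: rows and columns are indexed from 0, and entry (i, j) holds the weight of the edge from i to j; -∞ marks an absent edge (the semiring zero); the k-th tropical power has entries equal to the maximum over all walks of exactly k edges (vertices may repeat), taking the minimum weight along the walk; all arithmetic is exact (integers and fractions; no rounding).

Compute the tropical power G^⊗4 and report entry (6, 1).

G^⊗2:
  [71, 63, 57, 38, 57, 57, 62]
  [71, 63, 62, 45, 52, 57, 62]
  [95, 83, 83, 45, 60, 83, 83]
  [52, 69, 79, 68, 60, 68, 90]
  [87, 68, 68, 45, 47, 52, 68]
  [52, 79, 79, 45, 60, 79, 78]
  [69, 73, 73, 45, 27, 73, 76]
G^⊗3:
  [71, 63, 62, 45, 57, 57, 62]
  [71, 63, 62, 45, 57, 62, 62]
  [83, 83, 83, 45, 60, 83, 83]
  [69, 79, 79, 68, 60, 79, 78]
  [71, 68, 68, 45, 52, 68, 68]
  [79, 79, 79, 45, 60, 79, 79]
  [73, 73, 73, 45, 60, 73, 76]
G^⊗4:
  [71, 63, 62, 45, 57, 62, 62]
  [71, 63, 62, 45, 60, 62, 62]
  [83, 83, 83, 45, 60, 83, 83]
  [79, 79, 79, 68, 60, 79, 79]
  [71, 68, 68, 45, 60, 68, 68]
  [79, 79, 79, 45, 60, 79, 79]
  [73, 73, 73, 45, 60, 73, 76]
Key observation: the optimum is the walk 6->2->2->2->1, with weight 73 min 83 min 83 min 96 = 73.
Optimal value attained by: walk 6->2->2->2->1.
Answer: (G^⊗4)[6][1] = 73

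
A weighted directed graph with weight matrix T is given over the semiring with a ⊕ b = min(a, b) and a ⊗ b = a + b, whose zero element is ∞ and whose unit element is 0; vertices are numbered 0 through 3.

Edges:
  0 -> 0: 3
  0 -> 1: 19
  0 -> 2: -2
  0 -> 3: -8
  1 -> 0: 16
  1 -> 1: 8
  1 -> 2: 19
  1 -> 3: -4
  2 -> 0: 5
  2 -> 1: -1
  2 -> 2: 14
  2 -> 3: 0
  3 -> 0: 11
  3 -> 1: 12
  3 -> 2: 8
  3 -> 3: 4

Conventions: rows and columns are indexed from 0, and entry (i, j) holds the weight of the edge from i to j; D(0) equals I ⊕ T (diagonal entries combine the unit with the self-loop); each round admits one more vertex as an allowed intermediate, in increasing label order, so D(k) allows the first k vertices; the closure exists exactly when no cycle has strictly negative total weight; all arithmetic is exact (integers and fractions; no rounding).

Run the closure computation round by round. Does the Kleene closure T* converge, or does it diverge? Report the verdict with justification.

D(0):
  [0, 19, -2, -8]
  [16, 0, 19, -4]
  [5, -1, 0, 0]
  [11, 12, 8, 0]
D(1):
  [0, 19, -2, -8]
  [16, 0, 14, -4]
  [5, -1, 0, -3]
  [11, 12, 8, 0]
D(2):
  [0, 19, -2, -8]
  [16, 0, 14, -4]
  [5, -1, 0, -5]
  [11, 12, 8, 0]
D(3):
  [0, -3, -2, -8]
  [16, 0, 14, -4]
  [5, -1, 0, -5]
  [11, 7, 8, 0]
D(4):
  [0, -3, -2, -8]
  [7, 0, 4, -4]
  [5, -1, 0, -5]
  [11, 7, 8, 0]
Key observation: every diagonal entry stays at the unit through all rounds, so no improving cycle exists.
Answer: CONVERGES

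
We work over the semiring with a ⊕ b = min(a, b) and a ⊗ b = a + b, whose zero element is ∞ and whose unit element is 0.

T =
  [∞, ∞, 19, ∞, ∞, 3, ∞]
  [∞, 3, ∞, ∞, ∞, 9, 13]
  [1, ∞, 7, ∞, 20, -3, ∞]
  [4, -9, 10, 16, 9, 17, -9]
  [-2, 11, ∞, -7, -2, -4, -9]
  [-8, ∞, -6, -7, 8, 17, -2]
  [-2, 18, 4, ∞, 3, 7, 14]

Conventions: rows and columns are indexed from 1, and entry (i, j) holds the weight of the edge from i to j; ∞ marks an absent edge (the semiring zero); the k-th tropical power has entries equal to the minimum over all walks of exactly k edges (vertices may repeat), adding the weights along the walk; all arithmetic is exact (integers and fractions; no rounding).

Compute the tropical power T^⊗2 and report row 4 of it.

T^⊗2:
  [-5, ∞, -3, -4, 11, 16, 1]
  [1, 6, 3, 2, 16, 12, 7]
  [-11, 31, -9, -10, 5, 4, -5]
  [-11, -6, -5, 2, -6, -2, 0]
  [-12, -16, -10, -11, -6, -6, -16]
  [-5, -16, 1, 1, 1, -9, -16]
  [-1, 14, 1, -4, 1, -1, -6]
Answer: row 4 of T^⊗2 = [-11, -6, -5, 2, -6, -2, 0]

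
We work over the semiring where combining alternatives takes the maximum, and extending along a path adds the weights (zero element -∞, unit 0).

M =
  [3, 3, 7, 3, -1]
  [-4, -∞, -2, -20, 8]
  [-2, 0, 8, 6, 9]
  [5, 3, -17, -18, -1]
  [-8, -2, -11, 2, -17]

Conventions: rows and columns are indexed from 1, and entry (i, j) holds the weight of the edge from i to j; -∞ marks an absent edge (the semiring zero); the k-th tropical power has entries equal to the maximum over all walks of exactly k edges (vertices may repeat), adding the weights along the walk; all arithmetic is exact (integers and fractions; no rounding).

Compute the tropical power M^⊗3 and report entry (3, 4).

M^⊗2:
  [8, 7, 15, 13, 16]
  [0, 6, 6, 10, 7]
  [11, 9, 16, 14, 17]
  [8, 8, 12, 8, 11]
  [7, 5, -1, -5, 6]
M^⊗3:
  [18, 16, 23, 21, 24]
  [15, 13, 14, 12, 15]
  [19, 17, 24, 22, 25]
  [13, 12, 20, 18, 21]
  [10, 10, 14, 10, 13]
Key observation: the optimum is the walk 3->3->3->4, with weight 8 + 8 + 6 = 22.
Optimal value attained by: walk 3->3->3->4.
Answer: (M^⊗3)[3][4] = 22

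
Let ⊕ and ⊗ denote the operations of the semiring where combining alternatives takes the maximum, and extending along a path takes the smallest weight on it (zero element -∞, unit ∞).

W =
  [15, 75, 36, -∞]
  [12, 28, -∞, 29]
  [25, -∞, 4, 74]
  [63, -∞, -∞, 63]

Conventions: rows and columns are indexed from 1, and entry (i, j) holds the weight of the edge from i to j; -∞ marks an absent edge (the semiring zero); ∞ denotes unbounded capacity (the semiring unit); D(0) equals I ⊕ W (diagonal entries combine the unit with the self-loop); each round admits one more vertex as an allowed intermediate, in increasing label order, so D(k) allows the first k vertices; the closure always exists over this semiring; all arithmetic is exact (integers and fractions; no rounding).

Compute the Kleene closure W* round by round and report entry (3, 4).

D(0):
  [∞, 75, 36, -∞]
  [12, ∞, -∞, 29]
  [25, -∞, ∞, 74]
  [63, -∞, -∞, ∞]
D(1):
  [∞, 75, 36, -∞]
  [12, ∞, 12, 29]
  [25, 25, ∞, 74]
  [63, 63, 36, ∞]
D(2):
  [∞, 75, 36, 29]
  [12, ∞, 12, 29]
  [25, 25, ∞, 74]
  [63, 63, 36, ∞]
D(3):
  [∞, 75, 36, 36]
  [12, ∞, 12, 29]
  [25, 25, ∞, 74]
  [63, 63, 36, ∞]
D(4):
  [∞, 75, 36, 36]
  [29, ∞, 29, 29]
  [63, 63, ∞, 74]
  [63, 63, 36, ∞]
Answer: W*[3][4] = 74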